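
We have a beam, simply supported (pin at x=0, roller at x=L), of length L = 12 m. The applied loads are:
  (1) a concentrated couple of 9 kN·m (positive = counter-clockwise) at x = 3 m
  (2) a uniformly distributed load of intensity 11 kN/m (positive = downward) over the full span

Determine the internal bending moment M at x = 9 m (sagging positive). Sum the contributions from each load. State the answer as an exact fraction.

M(9) = 585/4 kN·m

Load 1 — applied couple M₀=9 kN·m at a=3 m (b=L-a=9):
  M_1 = M₀x/L - M₀  [x>a] = 9·9/12 - 9 = -9/4 kN·m
Load 2 — uniform load w=11 kN/m over full span:
  M_2 = wx(L-x)/2 = 11·9·(12-9)/2 = 297/2 kN·m
Superposition: M = Σ M_i = 585/4 kN·m ≈ 146.250000 kN·m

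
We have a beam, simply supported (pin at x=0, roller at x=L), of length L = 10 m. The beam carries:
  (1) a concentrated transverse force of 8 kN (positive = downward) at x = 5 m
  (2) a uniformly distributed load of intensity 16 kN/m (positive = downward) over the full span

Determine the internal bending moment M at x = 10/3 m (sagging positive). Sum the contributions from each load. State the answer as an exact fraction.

Load 1 — point force P=8 kN at a=5 m (b=L-a=5):
  M_1 = Pbx/L  [x≤a] = 8·5·(10/3)/10 = 40/3 kN·m
Load 2 — uniform load w=16 kN/m over full span:
  M_2 = wx(L-x)/2 = 16·(10/3)·(10-(10/3))/2 = 1600/9 kN·m
Superposition: M = Σ M_i = 1720/9 kN·m ≈ 191.111111 kN·m

M(10/3) = 1720/9 kN·m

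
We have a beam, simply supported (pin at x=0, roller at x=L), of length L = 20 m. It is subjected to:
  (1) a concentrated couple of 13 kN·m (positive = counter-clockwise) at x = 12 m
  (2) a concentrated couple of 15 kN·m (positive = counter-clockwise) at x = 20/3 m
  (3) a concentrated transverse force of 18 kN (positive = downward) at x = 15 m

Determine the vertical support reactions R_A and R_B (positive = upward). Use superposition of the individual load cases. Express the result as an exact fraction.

R_A = 59/10 kN, R_B = 121/10 kN

Load 1 — applied couple M₀=13 kN·m at a=12 m (b=L-a=8):
  R_A = M₀/L = 13/20 kN
  R_B = -M₀/L = -13/20 kN
Load 2 — applied couple M₀=15 kN·m at a=20/3 m (b=L-a=40/3):
  R_A = M₀/L = 15/20 = 3/4 kN
  R_B = -M₀/L = -15/20 = -3/4 kN
Load 3 — point force P=18 kN at a=15 m (b=L-a=5):
  R_A = Pb/L = 18·5/20 = 9/2 kN
  R_B = Pa/L = 18·15/20 = 27/2 kN
Superposition: R_A = 59/10 kN, R_B = 121/10 kN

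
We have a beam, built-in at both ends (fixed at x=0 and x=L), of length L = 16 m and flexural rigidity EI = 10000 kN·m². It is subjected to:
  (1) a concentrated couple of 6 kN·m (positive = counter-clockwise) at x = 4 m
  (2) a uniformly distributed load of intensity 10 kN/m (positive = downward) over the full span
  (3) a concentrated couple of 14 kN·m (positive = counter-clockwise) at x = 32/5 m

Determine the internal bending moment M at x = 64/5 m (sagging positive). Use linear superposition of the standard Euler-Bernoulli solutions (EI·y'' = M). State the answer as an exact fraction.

Load 1 — applied couple M₀=6 kN·m at a=4 m (b=L-a=12):
  M_1 = R_Ax - M_A - M₀  [x>a] with R_A=27/64, M_A=-9/8 = (27/64)·(64/5) - (-9/8) - 6 = 21/40 kN·m
Load 2 — uniform load w=10 kN/m over full span:
  M_2 = wLx/2 - wL²/12 - wx²/2 = 10·16·(64/5)/2 - 10·16²/12 - 10·(64/5)²/2 = -128/15 kN·m
Load 3 — applied couple M₀=14 kN·m at a=32/5 m (b=L-a=48/5):
  M_3 = R_Ax - M_A - M₀  [x>a] with R_A=63/50, M_A=42/25 = (63/50)·(64/5) - (42/25) - 14 = 56/125 kN·m
Superposition: M = Σ M_i = -22681/3000 kN·m ≈ -7.560333 kN·m

M(64/5) = -22681/3000 kN·m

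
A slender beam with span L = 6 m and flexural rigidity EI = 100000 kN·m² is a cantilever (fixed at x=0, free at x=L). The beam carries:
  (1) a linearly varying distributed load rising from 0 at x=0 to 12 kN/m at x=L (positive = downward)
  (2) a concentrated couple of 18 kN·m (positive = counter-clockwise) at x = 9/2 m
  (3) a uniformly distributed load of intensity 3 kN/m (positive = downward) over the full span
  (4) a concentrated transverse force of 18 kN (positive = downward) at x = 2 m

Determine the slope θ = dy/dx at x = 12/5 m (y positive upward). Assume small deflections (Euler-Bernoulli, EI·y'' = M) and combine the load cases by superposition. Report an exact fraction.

Load 1 — triangular load w₀=12 kN/m (0→w₀ over full span):
  θ_1 = (w₀Lx²/4-w₀L²x/3-w₀x⁴/(24L))/EI = (12·6·(12/5)²/4-12·6²·(12/5)/3-12·(12/5)⁴/(24·6))/100000 = -4779/1953125 rad
Load 2 — applied couple M₀=18 kN·m at a=9/2 m (b=L-a=3/2):
  θ_2 = M₀x/EI  [x≤a] = 18·(12/5)/100000 = 27/62500 rad
Load 3 — uniform load w=3 kN/m over full span:
  θ_3 = -wx(x²-3Lx+3L²)/(6EI) = -3·(12/5)·((12/5)²-3·6·(12/5)+3·6²)/(6·100000) = -1323/1562500 rad
Load 4 — point force P=18 kN at a=2 m (b=L-a=4):
  θ_4 = -Pa²/(2EI)  [x>a] = -18·2²/(2·100000) = -9/25000 rad
Superposition: θ = Σ θ_i = -50337/15625000 rad ≈ -0.003222 rad

θ(12/5) = -50337/15625000 rad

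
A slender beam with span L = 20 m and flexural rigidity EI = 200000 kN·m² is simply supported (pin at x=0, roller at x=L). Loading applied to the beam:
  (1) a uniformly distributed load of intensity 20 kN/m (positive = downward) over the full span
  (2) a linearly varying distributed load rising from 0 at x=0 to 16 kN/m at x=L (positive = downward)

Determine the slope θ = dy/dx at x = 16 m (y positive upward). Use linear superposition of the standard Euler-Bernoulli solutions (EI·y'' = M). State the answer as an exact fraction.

θ(16) = 10453/281250 rad

Load 1 — uniform load w=20 kN/m over full span:
  θ_1 = -w(L³-6Lx²+4x³)/(24EI) = -20·(20³-6·20·16²+4·16³)/(24·200000) = 33/1250 rad
Load 2 — triangular load w₀=16 kN/m (0→w₀ over full span):
  θ_2 = -w₀(7L⁴-30L²x²+15x⁴)/(360LEI) = -16·(7·20⁴-30·20²·16²+15·16⁴)/(360·20·200000) = 1514/140625 rad
Superposition: θ = Σ θ_i = 10453/281250 rad ≈ 0.037166 rad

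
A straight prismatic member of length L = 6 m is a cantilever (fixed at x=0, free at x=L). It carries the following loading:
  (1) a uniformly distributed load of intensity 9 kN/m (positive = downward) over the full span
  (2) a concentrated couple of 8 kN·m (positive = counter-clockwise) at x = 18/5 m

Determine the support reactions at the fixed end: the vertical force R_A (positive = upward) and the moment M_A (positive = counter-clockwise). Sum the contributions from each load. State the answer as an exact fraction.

R_A = 54 kN, M_A = 154 kN·m

Load 1 — uniform load w=9 kN/m over full span:
  R_A = wL = 9·6 = 54 kN
  M_A = wL²/2 = 9·6²/2 = 162 kN·m
Load 2 — applied couple M₀=8 kN·m at a=18/5 m (b=L-a=12/5):
  R_A = 0 kN
  M_A = -M₀ = -8 kN·m
Superposition: R_A = 54 kN, M_A = 154 kN·m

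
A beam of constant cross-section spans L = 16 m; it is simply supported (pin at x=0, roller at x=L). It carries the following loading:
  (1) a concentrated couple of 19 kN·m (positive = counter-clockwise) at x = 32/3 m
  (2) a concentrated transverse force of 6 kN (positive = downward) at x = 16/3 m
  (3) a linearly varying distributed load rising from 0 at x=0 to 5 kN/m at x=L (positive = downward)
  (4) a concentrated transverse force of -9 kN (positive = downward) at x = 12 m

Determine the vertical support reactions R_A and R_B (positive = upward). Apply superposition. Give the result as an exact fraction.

Load 1 — applied couple M₀=19 kN·m at a=32/3 m (b=L-a=16/3):
  R_A = M₀/L = 19/16 kN
  R_B = -M₀/L = -19/16 kN
Load 2 — point force P=6 kN at a=16/3 m (b=L-a=32/3):
  R_A = Pb/L = 6·(32/3)/16 = 4 kN
  R_B = Pa/L = 6·(16/3)/16 = 2 kN
Load 3 — triangular load w₀=5 kN/m (0→w₀ over full span):
  R_A = w₀L/6 = 5·16/6 = 40/3 kN
  R_B = w₀L/3 = 5·16/3 = 80/3 kN
Load 4 — point force P=-9 kN at a=12 m (b=L-a=4):
  R_A = Pb/L = (-9)·4/16 = -9/4 kN
  R_B = Pa/L = (-9)·12/16 = -27/4 kN
Superposition: R_A = 781/48 kN, R_B = 995/48 kN

R_A = 781/48 kN, R_B = 995/48 kN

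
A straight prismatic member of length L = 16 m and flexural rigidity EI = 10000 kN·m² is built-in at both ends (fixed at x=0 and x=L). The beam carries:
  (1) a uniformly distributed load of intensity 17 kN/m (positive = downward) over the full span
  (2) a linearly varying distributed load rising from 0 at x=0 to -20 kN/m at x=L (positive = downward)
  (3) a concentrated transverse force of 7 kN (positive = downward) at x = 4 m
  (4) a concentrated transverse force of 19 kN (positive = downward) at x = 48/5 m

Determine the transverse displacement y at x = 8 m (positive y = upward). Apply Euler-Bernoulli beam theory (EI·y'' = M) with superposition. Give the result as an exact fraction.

Load 1 — uniform load w=17 kN/m over full span:
  y_1 = -wx²(L-x)²/(24EI) = -17·8²·(16-8)²/(24·10000) = -544/1875 m
Load 2 — triangular load w₀=-20 kN/m (0→w₀ over full span):
  y_2 = -w₀x²(L-x)²(x+2L)/(120LEI) = -(-20)·8²·(16-8)²·(8+2·16)/(120·16·10000) = 64/375 m
Load 3 — point force P=7 kN at a=4 m (b=L-a=12):
  y_3 = -Pa²(L-x)²(3bL-(3b+a)(L-x))/(6L³EI)  [x>a] = -7·4²·(16-8)²·(3·12·16-(3·12+4)·(16-8))/(6·16³·10000) = -14/1875 m
Load 4 — point force P=19 kN at a=48/5 m (b=L-a=32/5):
  y_4 = -Pb²x²(3aL-(3a+b)x)/(6L³EI)  [x≤a] = -19·(32/5)²·8²·(3·(48/5)·16-(3·(48/5)+(32/5))·8)/(6·16³·10000) = -8512/234375 m
Superposition: y = Σ y_i = -12754/78125 m ≈ -0.163251 m

y(8) = -12754/78125 m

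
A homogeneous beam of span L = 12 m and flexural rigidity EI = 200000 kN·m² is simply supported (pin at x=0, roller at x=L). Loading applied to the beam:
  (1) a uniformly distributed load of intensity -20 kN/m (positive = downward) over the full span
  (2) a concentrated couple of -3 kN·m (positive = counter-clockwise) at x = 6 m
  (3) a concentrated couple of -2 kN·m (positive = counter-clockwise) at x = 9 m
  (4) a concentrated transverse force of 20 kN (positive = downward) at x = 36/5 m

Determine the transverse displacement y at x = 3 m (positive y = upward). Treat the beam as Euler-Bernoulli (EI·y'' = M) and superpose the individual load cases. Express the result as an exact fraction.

y(3) = 682407/40000000 m

Load 1 — uniform load w=-20 kN/m over full span:
  y_1 = -wx(L³-2Lx²+x³)/(24EI) = -(-20)·3·(12³-2·12·3²+3³)/(24·200000) = 1539/80000 m
Load 2 — applied couple M₀=-3 kN·m at a=6 m (b=L-a=6):
  y_2 = (M₀x³/(6L)+C₁x)/EI  [x≤a] with C₁=M₀(3b²-L²)/(6L)=3/2 = ((-3)·3³/(6·12)+(3/2)·3)/200000 = 27/1600000 m
Load 3 — applied couple M₀=-2 kN·m at a=9 m (b=L-a=3):
  y_3 = (M₀x³/(6L)+C₁x)/EI  [x≤a] with C₁=M₀(3b²-L²)/(6L)=13/4 = ((-2)·3³/(6·12)+(13/4)·3)/200000 = 9/200000 m
Load 4 — point force P=20 kN at a=36/5 m (b=L-a=24/5):
  y_4 = -Pbx(L²-b²-x²)/(6LEI)  [x≤a] = -20·(24/5)·3·(12²-(24/5)²-3²)/(6·12·200000) = -2799/1250000 m
Superposition: y = Σ y_i = 682407/40000000 m ≈ 0.017060 m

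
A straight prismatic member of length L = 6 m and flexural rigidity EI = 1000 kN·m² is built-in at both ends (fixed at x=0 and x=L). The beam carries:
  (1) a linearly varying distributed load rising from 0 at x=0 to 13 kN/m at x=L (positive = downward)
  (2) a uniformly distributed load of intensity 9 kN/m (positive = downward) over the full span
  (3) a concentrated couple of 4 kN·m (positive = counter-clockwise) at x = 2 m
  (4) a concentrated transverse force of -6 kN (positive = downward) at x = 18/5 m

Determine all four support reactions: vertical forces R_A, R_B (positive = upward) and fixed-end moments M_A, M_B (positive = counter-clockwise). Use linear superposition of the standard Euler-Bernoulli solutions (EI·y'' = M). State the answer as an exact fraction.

R_A = 84323/2250 kN, M_A = 4893/125 kN·m, R_B = 111427/2250 kN, M_B = -16456/375 kN·m

Load 1 — triangular load w₀=13 kN/m (0→w₀ over full span):
  R_A = 3w₀L/20 = 3·13·6/20 = 117/10 kN
  M_A = w₀L²/30 = 13·6²/30 = 78/5 kN·m
  R_B = 7w₀L/20 = 7·13·6/20 = 273/10 kN
  M_B = -w₀L²/20 = -13·6²/20 = -117/5 kN·m
Load 2 — uniform load w=9 kN/m over full span:
  R_A = wL/2 = 9·6/2 = 27 kN
  M_A = wL²/12 = 9·6²/12 = 27 kN·m
  R_B = wL/2 = 9·6/2 = 27 kN
  M_B = -wL²/12 = -9·6²/12 = -27 kN·m
Load 3 — applied couple M₀=4 kN·m at a=2 m (b=L-a=4):
  R_A = 6M₀ab/L³ = 6·4·2·4/6³ = 8/9 kN
  M_A = M₀b(2a-b)/L² = 4·4·(2·2-4)/6² = 0 kN·m
  R_B = -6M₀ab/L³ = -6·4·2·4/6³ = -8/9 kN
  M_B = M₀a(2b-a)/L² = 4·2·(2·4-2)/6² = 4/3 kN·m
Load 4 — point force P=-6 kN at a=18/5 m (b=L-a=12/5):
  R_A = Pb²(3a+b)/L³ = (-6)·(12/5)²·(3·(18/5)+(12/5))/6³ = -264/125 kN
  M_A = Pab²/L² = (-6)·(18/5)·(12/5)²/6² = -432/125 kN·m
  R_B = Pa²(a+3b)/L³ = (-6)·(18/5)²·((18/5)+3·(12/5))/6³ = -486/125 kN
  M_B = -Pa²b/L² = -(-6)·(18/5)²·(12/5)/6² = 648/125 kN·m
Superposition: R_A = 84323/2250 kN, M_A = 4893/125 kN·m, R_B = 111427/2250 kN, M_B = -16456/375 kN·m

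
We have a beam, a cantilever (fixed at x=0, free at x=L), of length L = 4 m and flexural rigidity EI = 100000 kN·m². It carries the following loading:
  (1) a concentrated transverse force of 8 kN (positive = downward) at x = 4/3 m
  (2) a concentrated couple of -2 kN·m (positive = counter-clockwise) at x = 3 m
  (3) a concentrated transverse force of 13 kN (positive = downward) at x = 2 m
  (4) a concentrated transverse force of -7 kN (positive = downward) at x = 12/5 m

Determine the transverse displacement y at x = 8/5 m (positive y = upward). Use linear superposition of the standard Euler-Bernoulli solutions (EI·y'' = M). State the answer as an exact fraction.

Load 1 — point force P=8 kN at a=4/3 m (b=L-a=8/3):
  y_1 = -Pa²(3x-a)/(6EI)  [x>a] = -8·(4/3)²·(3·(8/5)-(4/3))/(6·100000) = -104/1265625 m
Load 2 — applied couple M₀=-2 kN·m at a=3 m (b=L-a=1):
  y_2 = M₀x²/(2EI)  [x≤a] = (-2)·(8/5)²/(2·100000) = -2/78125 m
Load 3 — point force P=13 kN at a=2 m (b=L-a=2):
  y_3 = -Px²(3a-x)/(6EI)  [x≤a] = -13·(8/5)²·(3·2-(8/5))/(6·100000) = -286/1171875 m
Load 4 — point force P=-7 kN at a=12/5 m (b=L-a=8/5):
  y_4 = -Px²(3a-x)/(6EI)  [x≤a] = -(-7)·(8/5)²·(3·(12/5)-(8/5))/(6·100000) = 196/1171875 m
Superposition: y = Σ y_i = -1168/6328125 m ≈ -0.000185 m

y(8/5) = -1168/6328125 m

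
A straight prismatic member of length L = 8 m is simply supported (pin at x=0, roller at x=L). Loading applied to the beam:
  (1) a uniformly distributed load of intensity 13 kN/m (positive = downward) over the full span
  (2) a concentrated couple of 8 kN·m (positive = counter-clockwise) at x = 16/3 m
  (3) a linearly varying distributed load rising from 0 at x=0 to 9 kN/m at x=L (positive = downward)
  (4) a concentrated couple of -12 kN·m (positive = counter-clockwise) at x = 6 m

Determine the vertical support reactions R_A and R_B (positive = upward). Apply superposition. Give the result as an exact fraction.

Load 1 — uniform load w=13 kN/m over full span:
  R_A = wL/2 = 13·8/2 = 52 kN
  R_B = wL/2 = 13·8/2 = 52 kN
Load 2 — applied couple M₀=8 kN·m at a=16/3 m (b=L-a=8/3):
  R_A = M₀/L = 8/8 = 1 kN
  R_B = -M₀/L = -8/8 = -1 kN
Load 3 — triangular load w₀=9 kN/m (0→w₀ over full span):
  R_A = w₀L/6 = 9·8/6 = 12 kN
  R_B = w₀L/3 = 9·8/3 = 24 kN
Load 4 — applied couple M₀=-12 kN·m at a=6 m (b=L-a=2):
  R_A = M₀/L = (-12)/8 = -3/2 kN
  R_B = -M₀/L = -(-12)/8 = 3/2 kN
Superposition: R_A = 127/2 kN, R_B = 153/2 kN

R_A = 127/2 kN, R_B = 153/2 kN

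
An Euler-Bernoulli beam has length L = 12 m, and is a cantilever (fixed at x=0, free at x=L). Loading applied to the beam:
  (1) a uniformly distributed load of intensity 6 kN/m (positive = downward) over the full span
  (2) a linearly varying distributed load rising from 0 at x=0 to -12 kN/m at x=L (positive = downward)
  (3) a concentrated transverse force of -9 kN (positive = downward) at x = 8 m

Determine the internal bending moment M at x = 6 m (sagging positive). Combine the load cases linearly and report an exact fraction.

M(6) = 90 kN·m

Load 1 — uniform load w=6 kN/m over full span:
  M_1 = -w(L-x)²/2 = -6·(12-6)²/2 = -108 kN·m
Load 2 — triangular load w₀=-12 kN/m (0→w₀ over full span):
  M_2 = w₀Lx/2 - w₀L²/3 - w₀x³/(6L) = (-12)·12·6/2 - (-12)·12²/3 - (-12)·6³/(6·12) = 180 kN·m
Load 3 — point force P=-9 kN at a=8 m (b=L-a=4):
  M_3 = -P(a-x)  [x≤a] = -(-9)·(8-6) = 18 kN·m
Superposition: M = Σ M_i = 90 kN·m ≈ 90.000000 kN·m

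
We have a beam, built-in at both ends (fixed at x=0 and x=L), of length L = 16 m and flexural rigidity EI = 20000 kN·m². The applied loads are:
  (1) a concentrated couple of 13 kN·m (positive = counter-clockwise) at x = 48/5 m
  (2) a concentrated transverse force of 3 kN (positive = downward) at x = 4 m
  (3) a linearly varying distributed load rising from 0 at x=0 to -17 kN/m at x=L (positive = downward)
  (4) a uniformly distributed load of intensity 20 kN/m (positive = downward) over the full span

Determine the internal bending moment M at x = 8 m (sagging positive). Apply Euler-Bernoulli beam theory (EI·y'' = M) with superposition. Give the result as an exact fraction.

M(8) = 3881/30 kN·m

Load 1 — applied couple M₀=13 kN·m at a=48/5 m (b=L-a=32/5):
  M_1 = R_Ax - M_A  [x≤a] with R_A=117/100, M_A=104/25 = (117/100)·8 - (104/25) = 26/5 kN·m
Load 2 — point force P=3 kN at a=4 m (b=L-a=12):
  M_2 = Pa²(a+3b)(L-x)/L³ - Pa²b/L²  [x>a] = 3·4²·(4+3·12)·(16-8)/16³ - 3·4²·12/16² = 3/2 kN·m
Load 3 — triangular load w₀=-17 kN/m (0→w₀ over full span):
  M_3 = 3w₀Lx/20 - w₀L²/30 - w₀x³/(6L) = 3·(-17)·16·8/20 - (-17)·16²/30 - (-17)·8³/(6·16) = -272/3 kN·m
Load 4 — uniform load w=20 kN/m over full span:
  M_4 = wLx/2 - wL²/12 - wx²/2 = 20·16·8/2 - 20·16²/12 - 20·8²/2 = 640/3 kN·m
Superposition: M = Σ M_i = 3881/30 kN·m ≈ 129.366667 kN·m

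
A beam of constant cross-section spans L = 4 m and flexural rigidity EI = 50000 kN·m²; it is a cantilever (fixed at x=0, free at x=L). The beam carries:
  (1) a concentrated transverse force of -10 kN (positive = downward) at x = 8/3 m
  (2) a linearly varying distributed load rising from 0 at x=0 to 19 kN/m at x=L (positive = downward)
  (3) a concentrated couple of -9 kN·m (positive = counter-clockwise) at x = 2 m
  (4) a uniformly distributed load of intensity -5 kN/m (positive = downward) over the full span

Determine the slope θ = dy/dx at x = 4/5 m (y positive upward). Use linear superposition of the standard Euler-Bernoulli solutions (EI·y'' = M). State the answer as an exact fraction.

θ(4/5) = -15013/23437500 rad

Load 1 — point force P=-10 kN at a=8/3 m (b=L-a=4/3):
  θ_1 = -Px(2a-x)/(2EI)  [x≤a] = -(-10)·(4/5)·(2·(8/3)-(4/5))/(2·50000) = 17/46875 rad
Load 2 — triangular load w₀=19 kN/m (0→w₀ over full span):
  θ_2 = (w₀Lx²/4-w₀L²x/3-w₀x⁴/(24L))/EI = (19·4·(4/5)²/4-19·4²·(4/5)/3-19·(4/5)⁴/(24·4))/50000 = -16169/11718750 rad
Load 3 — applied couple M₀=-9 kN·m at a=2 m (b=L-a=2):
  θ_3 = M₀x/EI  [x≤a] = (-9)·(4/5)/50000 = -9/62500 rad
Load 4 — uniform load w=-5 kN/m over full span:
  θ_4 = -wx(x²-3Lx+3L²)/(6EI) = -(-5)·(4/5)·((4/5)²-3·4·(4/5)+3·4²)/(6·50000) = 122/234375 rad
Superposition: θ = Σ θ_i = -15013/23437500 rad ≈ -0.000641 rad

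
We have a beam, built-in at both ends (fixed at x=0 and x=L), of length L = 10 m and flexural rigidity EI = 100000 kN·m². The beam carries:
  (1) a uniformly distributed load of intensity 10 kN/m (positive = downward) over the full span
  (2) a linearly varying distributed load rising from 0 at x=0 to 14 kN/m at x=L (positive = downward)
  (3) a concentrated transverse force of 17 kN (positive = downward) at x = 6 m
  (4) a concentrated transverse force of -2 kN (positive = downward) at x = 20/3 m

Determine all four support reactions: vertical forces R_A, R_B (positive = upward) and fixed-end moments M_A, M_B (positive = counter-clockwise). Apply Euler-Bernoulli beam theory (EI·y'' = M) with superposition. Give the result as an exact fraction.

Load 1 — uniform load w=10 kN/m over full span:
  R_A = wL/2 = 10·10/2 = 50 kN
  M_A = wL²/12 = 10·10²/12 = 250/3 kN·m
  R_B = wL/2 = 10·10/2 = 50 kN
  M_B = -wL²/12 = -10·10²/12 = -250/3 kN·m
Load 2 — triangular load w₀=14 kN/m (0→w₀ over full span):
  R_A = 3w₀L/20 = 3·14·10/20 = 21 kN
  M_A = w₀L²/30 = 14·10²/30 = 140/3 kN·m
  R_B = 7w₀L/20 = 7·14·10/20 = 49 kN
  M_B = -w₀L²/20 = -14·10²/20 = -70 kN·m
Load 3 — point force P=17 kN at a=6 m (b=L-a=4):
  R_A = Pb²(3a+b)/L³ = 17·4²·(3·6+4)/10³ = 748/125 kN
  M_A = Pab²/L² = 17·6·4²/10² = 408/25 kN·m
  R_B = Pa²(a+3b)/L³ = 17·6²·(6+3·4)/10³ = 1377/125 kN
  M_B = -Pa²b/L² = -17·6²·4/10² = -612/25 kN·m
Load 4 — point force P=-2 kN at a=20/3 m (b=L-a=10/3):
  R_A = Pb²(3a+b)/L³ = (-2)·(10/3)²·(3·(20/3)+(10/3))/10³ = -14/27 kN
  M_A = Pab²/L² = (-2)·(20/3)·(10/3)²/10² = -40/27 kN·m
  R_B = Pa²(a+3b)/L³ = (-2)·(20/3)²·((20/3)+3·(10/3))/10³ = -40/27 kN
  M_B = -Pa²b/L² = -(-2)·(20/3)²·(10/3)/10² = 80/27 kN·m
Superposition: R_A = 258071/3375 kN, M_A = 97766/675 kN·m, R_B = 366304/3375 kN, M_B = -118024/675 kN·m

R_A = 258071/3375 kN, M_A = 97766/675 kN·m, R_B = 366304/3375 kN, M_B = -118024/675 kN·m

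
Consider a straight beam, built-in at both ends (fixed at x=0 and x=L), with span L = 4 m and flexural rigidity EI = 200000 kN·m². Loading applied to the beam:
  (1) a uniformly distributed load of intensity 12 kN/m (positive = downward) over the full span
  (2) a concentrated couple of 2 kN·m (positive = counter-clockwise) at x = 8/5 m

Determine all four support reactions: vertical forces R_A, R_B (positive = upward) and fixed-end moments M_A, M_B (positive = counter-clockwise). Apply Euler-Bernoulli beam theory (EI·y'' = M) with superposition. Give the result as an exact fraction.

R_A = 618/25 kN, M_A = 406/25 kN·m, R_B = 582/25 kN, M_B = -384/25 kN·m

Load 1 — uniform load w=12 kN/m over full span:
  R_A = wL/2 = 12·4/2 = 24 kN
  M_A = wL²/12 = 12·4²/12 = 16 kN·m
  R_B = wL/2 = 12·4/2 = 24 kN
  M_B = -wL²/12 = -12·4²/12 = -16 kN·m
Load 2 — applied couple M₀=2 kN·m at a=8/5 m (b=L-a=12/5):
  R_A = 6M₀ab/L³ = 6·2·(8/5)·(12/5)/4³ = 18/25 kN
  M_A = M₀b(2a-b)/L² = 2·(12/5)·(2·(8/5)-(12/5))/4² = 6/25 kN·m
  R_B = -6M₀ab/L³ = -6·2·(8/5)·(12/5)/4³ = -18/25 kN
  M_B = M₀a(2b-a)/L² = 2·(8/5)·(2·(12/5)-(8/5))/4² = 16/25 kN·m
Superposition: R_A = 618/25 kN, M_A = 406/25 kN·m, R_B = 582/25 kN, M_B = -384/25 kN·m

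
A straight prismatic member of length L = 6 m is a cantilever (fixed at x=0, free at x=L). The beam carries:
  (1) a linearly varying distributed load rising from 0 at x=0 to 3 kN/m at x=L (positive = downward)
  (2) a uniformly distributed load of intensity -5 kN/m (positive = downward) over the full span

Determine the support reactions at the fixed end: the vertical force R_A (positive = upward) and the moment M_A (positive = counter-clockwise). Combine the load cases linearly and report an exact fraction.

R_A = -21 kN, M_A = -54 kN·m

Load 1 — triangular load w₀=3 kN/m (0→w₀ over full span):
  R_A = w₀L/2 = 3·6/2 = 9 kN
  M_A = w₀L²/3 = 3·6²/3 = 36 kN·m
Load 2 — uniform load w=-5 kN/m over full span:
  R_A = wL = (-5)·6 = -30 kN
  M_A = wL²/2 = (-5)·6²/2 = -90 kN·m
Superposition: R_A = -21 kN, M_A = -54 kN·m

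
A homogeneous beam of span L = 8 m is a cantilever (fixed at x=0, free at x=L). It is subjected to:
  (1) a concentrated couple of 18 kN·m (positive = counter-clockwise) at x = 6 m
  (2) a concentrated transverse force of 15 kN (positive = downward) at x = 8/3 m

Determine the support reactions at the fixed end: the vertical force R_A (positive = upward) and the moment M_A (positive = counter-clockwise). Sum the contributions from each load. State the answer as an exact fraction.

Load 1 — applied couple M₀=18 kN·m at a=6 m (b=L-a=2):
  R_A = 0 kN
  M_A = -M₀ = -18 kN·m
Load 2 — point force P=15 kN at a=8/3 m (b=L-a=16/3):
  R_A = P = 15 kN
  M_A = Pa = 15·(8/3) = 40 kN·m
Superposition: R_A = 15 kN, M_A = 22 kN·m

R_A = 15 kN, M_A = 22 kN·m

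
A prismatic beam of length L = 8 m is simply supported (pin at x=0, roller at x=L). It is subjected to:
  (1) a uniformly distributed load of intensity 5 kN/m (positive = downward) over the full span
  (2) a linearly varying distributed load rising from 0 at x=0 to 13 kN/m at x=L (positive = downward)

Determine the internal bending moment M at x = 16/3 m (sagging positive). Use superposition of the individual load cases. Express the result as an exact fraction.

Load 1 — uniform load w=5 kN/m over full span:
  M_1 = wx(L-x)/2 = 5·(16/3)·(8-(16/3))/2 = 320/9 kN·m
Load 2 — triangular load w₀=13 kN/m (0→w₀ over full span):
  M_2 = w₀Lx/6 - w₀x³/(6L) = 13·8·(16/3)/6 - 13·(16/3)³/(6·8) = 4160/81 kN·m
Superposition: M = Σ M_i = 7040/81 kN·m ≈ 86.913580 kN·m

M(16/3) = 7040/81 kN·m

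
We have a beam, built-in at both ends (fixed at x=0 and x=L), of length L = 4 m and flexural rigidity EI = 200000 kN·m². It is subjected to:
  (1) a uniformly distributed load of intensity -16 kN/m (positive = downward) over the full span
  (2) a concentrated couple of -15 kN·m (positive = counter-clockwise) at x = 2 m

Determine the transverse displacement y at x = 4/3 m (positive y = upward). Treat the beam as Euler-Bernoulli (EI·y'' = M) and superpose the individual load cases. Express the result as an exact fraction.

Load 1 — uniform load w=-16 kN/m over full span:
  y_1 = -wx²(L-x)²/(24EI) = -(-16)·(4/3)²·(4-(4/3))²/(24·200000) = 32/759375 m
Load 2 — applied couple M₀=-15 kN·m at a=2 m (b=L-a=2):
  y_2 = (R_Ax³/6 - M_Ax²/2)/EI  [x≤a] with R_A=-45/8, M_A=-15/4 = ((-45/8)·(4/3)³/6 - (-15/4)·(4/3)²/2)/200000 = 1/180000 m
Superposition: y = Σ y_i = 1159/24300000 m ≈ 0.000048 m

y(4/3) = 1159/24300000 m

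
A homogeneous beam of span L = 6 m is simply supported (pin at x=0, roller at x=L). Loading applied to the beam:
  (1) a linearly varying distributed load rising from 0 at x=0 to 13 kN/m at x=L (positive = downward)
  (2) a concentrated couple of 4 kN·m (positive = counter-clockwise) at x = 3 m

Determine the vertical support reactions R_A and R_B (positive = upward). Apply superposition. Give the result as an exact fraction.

R_A = 41/3 kN, R_B = 76/3 kN

Load 1 — triangular load w₀=13 kN/m (0→w₀ over full span):
  R_A = w₀L/6 = 13·6/6 = 13 kN
  R_B = w₀L/3 = 13·6/3 = 26 kN
Load 2 — applied couple M₀=4 kN·m at a=3 m (b=L-a=3):
  R_A = M₀/L = 4/6 = 2/3 kN
  R_B = -M₀/L = -4/6 = -2/3 kN
Superposition: R_A = 41/3 kN, R_B = 76/3 kN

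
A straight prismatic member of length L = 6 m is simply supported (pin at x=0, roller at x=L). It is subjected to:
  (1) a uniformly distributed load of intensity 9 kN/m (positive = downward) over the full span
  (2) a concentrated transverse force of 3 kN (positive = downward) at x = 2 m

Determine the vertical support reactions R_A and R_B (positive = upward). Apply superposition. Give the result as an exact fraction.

R_A = 29 kN, R_B = 28 kN

Load 1 — uniform load w=9 kN/m over full span:
  R_A = wL/2 = 9·6/2 = 27 kN
  R_B = wL/2 = 9·6/2 = 27 kN
Load 2 — point force P=3 kN at a=2 m (b=L-a=4):
  R_A = Pb/L = 3·4/6 = 2 kN
  R_B = Pa/L = 3·2/6 = 1 kN
Superposition: R_A = 29 kN, R_B = 28 kN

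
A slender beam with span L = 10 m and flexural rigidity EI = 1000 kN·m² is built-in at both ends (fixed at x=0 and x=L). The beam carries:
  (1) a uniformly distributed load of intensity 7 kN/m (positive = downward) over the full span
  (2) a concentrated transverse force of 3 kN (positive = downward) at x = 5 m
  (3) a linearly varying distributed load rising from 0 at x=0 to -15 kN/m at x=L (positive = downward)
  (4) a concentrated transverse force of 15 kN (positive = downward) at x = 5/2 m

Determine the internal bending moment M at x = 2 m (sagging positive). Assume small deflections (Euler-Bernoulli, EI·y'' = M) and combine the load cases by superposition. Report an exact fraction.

M(2) = 781/96 kN·m

Load 1 — uniform load w=7 kN/m over full span:
  M_1 = wLx/2 - wL²/12 - wx²/2 = 7·10·2/2 - 7·10²/12 - 7·2²/2 = -7/3 kN·m
Load 2 — point force P=3 kN at a=5 m (b=L-a=5):
  M_2 = Pb²(3a+b)x/L³ - Pab²/L²  [x≤a] = 3·5²·(3·5+5)·2/10³ - 3·5·5²/10² = -3/4 kN·m
Load 3 — triangular load w₀=-15 kN/m (0→w₀ over full span):
  M_3 = 3w₀Lx/20 - w₀L²/30 - w₀x³/(6L) = 3·(-15)·10·2/20 - (-15)·10²/30 - (-15)·2³/(6·10) = 7 kN·m
Load 4 — point force P=15 kN at a=5/2 m (b=L-a=15/2):
  M_4 = Pb²(3a+b)x/L³ - Pab²/L²  [x≤a] = 15·(15/2)²·(3·(5/2)+(15/2))·2/10³ - 15·(5/2)·(15/2)²/10² = 135/32 kN·m
Superposition: M = Σ M_i = 781/96 kN·m ≈ 8.135417 kN·m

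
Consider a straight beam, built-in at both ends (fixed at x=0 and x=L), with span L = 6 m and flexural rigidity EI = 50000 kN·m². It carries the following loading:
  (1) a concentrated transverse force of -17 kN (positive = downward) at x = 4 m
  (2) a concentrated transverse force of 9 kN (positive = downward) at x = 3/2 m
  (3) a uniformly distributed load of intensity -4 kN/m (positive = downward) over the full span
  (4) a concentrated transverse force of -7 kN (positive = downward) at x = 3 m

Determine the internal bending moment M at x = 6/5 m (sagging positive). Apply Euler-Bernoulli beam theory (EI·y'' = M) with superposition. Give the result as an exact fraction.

Load 1 — point force P=-17 kN at a=4 m (b=L-a=2):
  M_1 = Pb²(3a+b)x/L³ - Pab²/L²  [x≤a] = (-17)·2²·(3·4+2)·(6/5)/6³ - (-17)·4·2²/6² = 34/15 kN·m
Load 2 — point force P=9 kN at a=3/2 m (b=L-a=9/2):
  M_2 = Pb²(3a+b)x/L³ - Pab²/L²  [x≤a] = 9·(9/2)²·(3·(3/2)+(9/2))·(6/5)/6³ - 9·(3/2)·(9/2)²/6² = 243/160 kN·m
Load 3 — uniform load w=-4 kN/m over full span:
  M_3 = wLx/2 - wL²/12 - wx²/2 = (-4)·6·(6/5)/2 - (-4)·6²/12 - (-4)·(6/5)²/2 = 12/25 kN·m
Load 4 — point force P=-7 kN at a=3 m (b=L-a=3):
  M_4 = Pb²(3a+b)x/L³ - Pab²/L²  [x≤a] = (-7)·3²·(3·3+3)·(6/5)/6³ - (-7)·3·3²/6² = 21/20 kN·m
Superposition: M = Σ M_i = 12757/2400 kN·m ≈ 5.315417 kN·m

M(6/5) = 12757/2400 kN·m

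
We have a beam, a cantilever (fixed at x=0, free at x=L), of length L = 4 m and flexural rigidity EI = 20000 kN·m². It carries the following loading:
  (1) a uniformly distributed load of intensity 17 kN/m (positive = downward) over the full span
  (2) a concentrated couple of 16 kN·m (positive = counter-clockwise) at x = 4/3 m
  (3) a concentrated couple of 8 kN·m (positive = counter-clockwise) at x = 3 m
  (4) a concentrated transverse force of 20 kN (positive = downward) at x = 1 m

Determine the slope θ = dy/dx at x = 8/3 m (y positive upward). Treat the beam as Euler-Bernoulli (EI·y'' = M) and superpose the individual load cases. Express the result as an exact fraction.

θ(8/3) = -5749/810000 rad

Load 1 — uniform load w=17 kN/m over full span:
  θ_1 = -wx(x²-3Lx+3L²)/(6EI) = -17·(8/3)·((8/3)²-3·4·(8/3)+3·4²)/(6·20000) = -442/50625 rad
Load 2 — applied couple M₀=16 kN·m at a=4/3 m (b=L-a=8/3):
  θ_2 = M₀a/EI  [x>a] = 16·(4/3)/20000 = 2/1875 rad
Load 3 — applied couple M₀=8 kN·m at a=3 m (b=L-a=1):
  θ_3 = M₀x/EI  [x≤a] = 8·(8/3)/20000 = 2/1875 rad
Load 4 — point force P=20 kN at a=1 m (b=L-a=3):
  θ_4 = -Pa²/(2EI)  [x>a] = -20·1²/(2·20000) = -1/2000 rad
Superposition: θ = Σ θ_i = -5749/810000 rad ≈ -0.007098 rad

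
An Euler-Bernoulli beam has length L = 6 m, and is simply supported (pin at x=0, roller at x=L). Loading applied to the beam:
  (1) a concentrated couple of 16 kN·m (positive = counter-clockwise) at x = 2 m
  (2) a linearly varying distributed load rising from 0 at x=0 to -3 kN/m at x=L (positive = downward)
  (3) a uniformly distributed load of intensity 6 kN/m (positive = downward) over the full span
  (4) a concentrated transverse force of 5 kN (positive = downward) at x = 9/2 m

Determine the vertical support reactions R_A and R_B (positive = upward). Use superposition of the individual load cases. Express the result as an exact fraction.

R_A = 227/12 kN, R_B = 157/12 kN

Load 1 — applied couple M₀=16 kN·m at a=2 m (b=L-a=4):
  R_A = M₀/L = 16/6 = 8/3 kN
  R_B = -M₀/L = -16/6 = -8/3 kN
Load 2 — triangular load w₀=-3 kN/m (0→w₀ over full span):
  R_A = w₀L/6 = (-3)·6/6 = -3 kN
  R_B = w₀L/3 = (-3)·6/3 = -6 kN
Load 3 — uniform load w=6 kN/m over full span:
  R_A = wL/2 = 6·6/2 = 18 kN
  R_B = wL/2 = 6·6/2 = 18 kN
Load 4 — point force P=5 kN at a=9/2 m (b=L-a=3/2):
  R_A = Pb/L = 5·(3/2)/6 = 5/4 kN
  R_B = Pa/L = 5·(9/2)/6 = 15/4 kN
Superposition: R_A = 227/12 kN, R_B = 157/12 kN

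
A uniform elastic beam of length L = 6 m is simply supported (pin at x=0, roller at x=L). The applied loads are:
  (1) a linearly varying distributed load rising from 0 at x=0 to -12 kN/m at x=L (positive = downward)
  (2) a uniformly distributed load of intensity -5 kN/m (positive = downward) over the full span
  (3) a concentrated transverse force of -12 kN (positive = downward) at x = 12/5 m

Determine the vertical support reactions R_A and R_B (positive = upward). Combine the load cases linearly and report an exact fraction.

Load 1 — triangular load w₀=-12 kN/m (0→w₀ over full span):
  R_A = w₀L/6 = (-12)·6/6 = -12 kN
  R_B = w₀L/3 = (-12)·6/3 = -24 kN
Load 2 — uniform load w=-5 kN/m over full span:
  R_A = wL/2 = (-5)·6/2 = -15 kN
  R_B = wL/2 = (-5)·6/2 = -15 kN
Load 3 — point force P=-12 kN at a=12/5 m (b=L-a=18/5):
  R_A = Pb/L = (-12)·(18/5)/6 = -36/5 kN
  R_B = Pa/L = (-12)·(12/5)/6 = -24/5 kN
Superposition: R_A = -171/5 kN, R_B = -219/5 kN

R_A = -171/5 kN, R_B = -219/5 kN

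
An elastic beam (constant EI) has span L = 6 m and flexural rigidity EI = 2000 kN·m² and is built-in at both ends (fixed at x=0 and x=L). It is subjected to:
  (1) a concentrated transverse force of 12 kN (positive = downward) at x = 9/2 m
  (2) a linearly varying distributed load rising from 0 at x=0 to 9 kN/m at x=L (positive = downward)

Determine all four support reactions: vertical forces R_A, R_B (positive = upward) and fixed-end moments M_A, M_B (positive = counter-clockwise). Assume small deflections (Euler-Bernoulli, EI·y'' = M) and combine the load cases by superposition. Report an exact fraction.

R_A = 399/40 kN, M_A = 567/40 kN·m, R_B = 1161/40 kN, M_B = -1053/40 kN·m

Load 1 — point force P=12 kN at a=9/2 m (b=L-a=3/2):
  R_A = Pb²(3a+b)/L³ = 12·(3/2)²·(3·(9/2)+(3/2))/6³ = 15/8 kN
  M_A = Pab²/L² = 12·(9/2)·(3/2)²/6² = 27/8 kN·m
  R_B = Pa²(a+3b)/L³ = 12·(9/2)²·((9/2)+3·(3/2))/6³ = 81/8 kN
  M_B = -Pa²b/L² = -12·(9/2)²·(3/2)/6² = -81/8 kN·m
Load 2 — triangular load w₀=9 kN/m (0→w₀ over full span):
  R_A = 3w₀L/20 = 3·9·6/20 = 81/10 kN
  M_A = w₀L²/30 = 9·6²/30 = 54/5 kN·m
  R_B = 7w₀L/20 = 7·9·6/20 = 189/10 kN
  M_B = -w₀L²/20 = -9·6²/20 = -81/5 kN·m
Superposition: R_A = 399/40 kN, M_A = 567/40 kN·m, R_B = 1161/40 kN, M_B = -1053/40 kN·m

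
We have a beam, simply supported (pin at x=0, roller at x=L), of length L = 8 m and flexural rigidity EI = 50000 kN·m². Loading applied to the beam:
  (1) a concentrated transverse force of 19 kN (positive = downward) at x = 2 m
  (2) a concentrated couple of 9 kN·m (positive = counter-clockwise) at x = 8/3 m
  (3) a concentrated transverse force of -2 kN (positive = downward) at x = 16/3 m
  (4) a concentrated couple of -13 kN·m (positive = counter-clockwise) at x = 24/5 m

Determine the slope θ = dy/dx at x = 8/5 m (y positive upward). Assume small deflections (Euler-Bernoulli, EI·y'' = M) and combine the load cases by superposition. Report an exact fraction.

θ(8/5) = -123197/202500000 rad

Load 1 — point force P=19 kN at a=2 m (b=L-a=6):
  θ_1 = -Pb(L²-b²-3x²)/(6LEI)  [x≤a] = -19·6·(8²-6²-3·(8/5)²)/(6·8·50000) = -2413/2500000 rad
Load 2 — applied couple M₀=9 kN·m at a=8/3 m (b=L-a=16/3):
  θ_2 = (M₀x²/(2L)+C₁)/EI  [x≤a] with C₁=M₀(3b²-L²)/(6L)=4 = (9·(8/5)²/(2·8)+4)/50000 = 17/156250 rad
Load 3 — point force P=-2 kN at a=16/3 m (b=L-a=8/3):
  θ_3 = -Pb(L²-b²-3x²)/(6LEI)  [x≤a] = -(-2)·(8/3)·(8²-(8/3)²-3·(8/5)²)/(6·8·50000) = 692/6328125 rad
Load 4 — applied couple M₀=-13 kN·m at a=24/5 m (b=L-a=16/5):
  θ_4 = (M₀x²/(2L)+C₁)/EI  [x≤a] with C₁=M₀(3b²-L²)/(6L)=676/75 = ((-13)·(8/5)²/(2·8)+(676/75))/50000 = 13/93750 rad
Superposition: θ = Σ θ_i = -123197/202500000 rad ≈ -0.000608 rad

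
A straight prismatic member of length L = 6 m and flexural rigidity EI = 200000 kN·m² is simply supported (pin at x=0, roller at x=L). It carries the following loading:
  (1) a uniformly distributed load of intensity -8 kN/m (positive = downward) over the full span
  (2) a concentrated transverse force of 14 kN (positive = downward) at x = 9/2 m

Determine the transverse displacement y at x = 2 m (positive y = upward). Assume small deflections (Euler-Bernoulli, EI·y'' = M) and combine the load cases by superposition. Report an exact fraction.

Load 1 — uniform load w=-8 kN/m over full span:
  y_1 = -wx(L³-2Lx²+x³)/(24EI) = -(-8)·2·(6³-2·6·2²+2³)/(24·200000) = 11/18750 m
Load 2 — point force P=14 kN at a=9/2 m (b=L-a=3/2):
  y_2 = -Pbx(L²-b²-x²)/(6LEI)  [x≤a] = -14·(3/2)·2·(6²-(3/2)²-2²)/(6·6·200000) = -833/4800000 m
Superposition: y = Σ y_i = 661/1600000 m ≈ 0.000413 m

y(2) = 661/1600000 m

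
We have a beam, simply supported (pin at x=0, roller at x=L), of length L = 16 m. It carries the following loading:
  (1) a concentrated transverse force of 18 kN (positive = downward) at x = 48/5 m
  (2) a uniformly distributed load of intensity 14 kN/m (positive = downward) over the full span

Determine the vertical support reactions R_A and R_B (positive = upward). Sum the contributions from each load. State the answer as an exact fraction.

R_A = 596/5 kN, R_B = 614/5 kN

Load 1 — point force P=18 kN at a=48/5 m (b=L-a=32/5):
  R_A = Pb/L = 18·(32/5)/16 = 36/5 kN
  R_B = Pa/L = 18·(48/5)/16 = 54/5 kN
Load 2 — uniform load w=14 kN/m over full span:
  R_A = wL/2 = 14·16/2 = 112 kN
  R_B = wL/2 = 14·16/2 = 112 kN
Superposition: R_A = 596/5 kN, R_B = 614/5 kN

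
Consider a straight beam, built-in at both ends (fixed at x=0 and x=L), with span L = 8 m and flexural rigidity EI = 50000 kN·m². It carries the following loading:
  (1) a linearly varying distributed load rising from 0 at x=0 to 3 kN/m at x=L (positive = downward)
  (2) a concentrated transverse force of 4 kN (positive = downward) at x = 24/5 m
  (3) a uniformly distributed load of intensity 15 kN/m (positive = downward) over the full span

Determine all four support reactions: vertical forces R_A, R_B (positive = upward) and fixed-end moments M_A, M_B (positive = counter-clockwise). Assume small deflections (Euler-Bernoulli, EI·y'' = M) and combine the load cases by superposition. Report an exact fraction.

R_A = 8126/125 kN, M_A = 11184/125 kN·m, R_B = 8874/125 kN, M_B = -11776/125 kN·m

Load 1 — triangular load w₀=3 kN/m (0→w₀ over full span):
  R_A = 3w₀L/20 = 3·3·8/20 = 18/5 kN
  M_A = w₀L²/30 = 3·8²/30 = 32/5 kN·m
  R_B = 7w₀L/20 = 7·3·8/20 = 42/5 kN
  M_B = -w₀L²/20 = -3·8²/20 = -48/5 kN·m
Load 2 — point force P=4 kN at a=24/5 m (b=L-a=16/5):
  R_A = Pb²(3a+b)/L³ = 4·(16/5)²·(3·(24/5)+(16/5))/8³ = 176/125 kN
  M_A = Pab²/L² = 4·(24/5)·(16/5)²/8² = 384/125 kN·m
  R_B = Pa²(a+3b)/L³ = 4·(24/5)²·((24/5)+3·(16/5))/8³ = 324/125 kN
  M_B = -Pa²b/L² = -4·(24/5)²·(16/5)/8² = -576/125 kN·m
Load 3 — uniform load w=15 kN/m over full span:
  R_A = wL/2 = 15·8/2 = 60 kN
  M_A = wL²/12 = 15·8²/12 = 80 kN·m
  R_B = wL/2 = 15·8/2 = 60 kN
  M_B = -wL²/12 = -15·8²/12 = -80 kN·m
Superposition: R_A = 8126/125 kN, M_A = 11184/125 kN·m, R_B = 8874/125 kN, M_B = -11776/125 kN·m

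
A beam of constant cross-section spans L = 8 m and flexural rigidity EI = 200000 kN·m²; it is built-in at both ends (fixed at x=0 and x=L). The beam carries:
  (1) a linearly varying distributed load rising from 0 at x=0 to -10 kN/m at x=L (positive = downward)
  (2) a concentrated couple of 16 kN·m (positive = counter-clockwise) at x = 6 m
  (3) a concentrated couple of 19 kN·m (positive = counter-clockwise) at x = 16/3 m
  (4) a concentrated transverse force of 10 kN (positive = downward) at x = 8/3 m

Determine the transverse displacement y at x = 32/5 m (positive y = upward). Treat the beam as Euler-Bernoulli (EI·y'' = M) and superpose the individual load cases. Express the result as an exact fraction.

y(32/5) = 87911/1582031250 m

Load 1 — triangular load w₀=-10 kN/m (0→w₀ over full span):
  y_1 = -w₀x²(L-x)²(x+2L)/(120LEI) = -(-10)·(32/5)²·(8-(32/5))²·((32/5)+2·8)/(120·8·200000) = 3584/29296875 m
Load 2 — applied couple M₀=16 kN·m at a=6 m (b=L-a=2):
  y_2 = (R_Ax³/6 - M_Ax²/2 - M₀(x-a)²/2)/EI  [x>a] with R_A=9/4, M_A=5 = ((9/4)·(32/5)³/6 - 5·(32/5)²/2 - 16·((32/5)-6)²/2)/200000 = -21/781250 m
Load 3 — applied couple M₀=19 kN·m at a=16/3 m (b=L-a=8/3):
  y_3 = (R_Ax³/6 - M_Ax²/2 - M₀(x-a)²/2)/EI  [x>a] with R_A=19/6, M_A=19/3 = ((19/6)·(32/5)³/6 - (19/3)·(32/5)²/2 - 19·((32/5)-(16/3))²/2)/200000 = -38/3515625 m
Load 4 — point force P=10 kN at a=8/3 m (b=L-a=16/3):
  y_4 = -Pa²(L-x)²(3bL-(3b+a)(L-x))/(6L³EI)  [x>a] = -10·(8/3)²·(8-(32/5))²·(3·(16/3)·8-(3·(16/3)+(8/3))·(8-(32/5)))/(6·8³·200000) = -184/6328125 m
Superposition: y = Σ y_i = 87911/1582031250 m ≈ 0.000056 m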